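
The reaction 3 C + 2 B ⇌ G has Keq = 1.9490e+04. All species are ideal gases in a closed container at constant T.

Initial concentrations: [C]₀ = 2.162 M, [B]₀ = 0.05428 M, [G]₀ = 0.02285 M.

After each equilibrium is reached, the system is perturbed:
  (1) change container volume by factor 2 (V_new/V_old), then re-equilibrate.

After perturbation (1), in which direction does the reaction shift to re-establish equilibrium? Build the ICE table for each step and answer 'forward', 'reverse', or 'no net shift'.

Q₀ = 0.7674 vs Keq = 1.9490e+04 ⇒ Q<K, forward
Step 1:
                  C         B         G
  I           2.162   0.05428   0.02285
  C        -0.08062  -0.05375   0.02687
  E           2.081 5.3193e-04   0.04972
  solve Keq expr → x = 0.02687; check Q = 1.9490e+04
Then change container volume by factor 2 (V_new/V_old).
Step 2:
                  C         B         G
  I           1.041 2.6596e-04   0.02486
  C        0.001181 7.8763e-04 -3.9382e-04
  E           1.042  0.001054   0.02447
  solve Keq expr → x = -3.9382e-04; check Q = 1.9490e+04

Direction: reverse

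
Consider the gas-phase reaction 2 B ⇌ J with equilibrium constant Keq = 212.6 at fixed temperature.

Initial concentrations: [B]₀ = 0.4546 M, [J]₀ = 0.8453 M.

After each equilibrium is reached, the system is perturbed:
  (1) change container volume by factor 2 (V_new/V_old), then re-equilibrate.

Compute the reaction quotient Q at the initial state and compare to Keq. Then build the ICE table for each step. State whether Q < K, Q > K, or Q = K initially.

Q₀ = 4.09; Q < K (proceeds forward)

Q₀ = 4.09 vs Keq = 212.6 ⇒ Q<K, forward
Step 1:
                   B          J
  Initial     0.4546     0.8453
  Change     -0.3847     0.1924
  Equil      0.06986      1.038
  solve Keq expr → x = 0.1924; check Q = 212.6
Then change container volume by factor 2 (V_new/V_old).
Step 2:
                   B          J
  Initial    0.03493     0.5188
  Change     0.01413  -0.007066
  Equil      0.04906     0.5118
  solve Keq expr → x = -0.007066; check Q = 212.6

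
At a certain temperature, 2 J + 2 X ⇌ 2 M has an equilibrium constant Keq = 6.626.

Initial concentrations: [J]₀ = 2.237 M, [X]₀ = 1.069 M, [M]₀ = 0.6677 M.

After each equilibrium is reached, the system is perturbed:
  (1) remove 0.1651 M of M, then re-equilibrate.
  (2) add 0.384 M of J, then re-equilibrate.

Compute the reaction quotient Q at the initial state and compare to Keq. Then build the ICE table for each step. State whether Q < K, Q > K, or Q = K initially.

Q₀ = 0.07796 vs Keq = 6.626 ⇒ Q<K, forward
Step 1:
                  J         X         M
  I           2.237     1.069    0.6677
  C         -0.7157   -0.7157    0.7157
  E           1.521    0.3533     1.383
  solve Keq expr → x = 0.3579; check Q = 6.626
Then remove 0.1651 M of M.
Step 2:
                  J         X         M
  I           1.521    0.3533     1.218
  C        -0.02871  -0.02871   0.02871
  E           1.493    0.3246     1.247
  solve Keq expr → x = 0.01435; check Q = 6.626
Then add 0.384 M of J.
Step 3:
                  J         X         M
  I           1.877    0.3246     1.247
  C        -0.04906  -0.04906   0.04906
  E           1.828    0.2755     1.296
  solve Keq expr → x = 0.02453; check Q = 6.626

Q₀ = 0.07796; Q < K (proceeds forward)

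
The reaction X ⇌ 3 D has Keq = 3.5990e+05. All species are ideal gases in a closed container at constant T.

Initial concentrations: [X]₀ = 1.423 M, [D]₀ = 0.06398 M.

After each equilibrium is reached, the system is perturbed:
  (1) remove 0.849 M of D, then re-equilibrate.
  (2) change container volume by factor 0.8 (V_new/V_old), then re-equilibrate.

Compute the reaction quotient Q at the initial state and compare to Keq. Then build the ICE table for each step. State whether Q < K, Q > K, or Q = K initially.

Q₀ = 1.8405e-04 vs Keq = 3.5990e+05 ⇒ Q<K, forward
Step 1:
                  X         D
  init        1.423   0.06398
  Δ          -1.423     4.268
  eq      2.2593e-04     4.332
  solve Keq expr → x = 1.423; check Q = 3.5990e+05
Then remove 0.849 M of D.
Step 2:
                  X         D
  init    2.2593e-04     3.483
  Δ       -1.0846e-04 3.2539e-04
  eq      1.1747e-04     3.484
  solve Keq expr → x = 1.0846e-04; check Q = 3.5990e+05
Then change container volume by factor 0.8 (V_new/V_old).
Step 3:
                  X         D
  init    1.4683e-04     4.355
  Δ       8.2554e-05 -2.4766e-04
  eq      2.2939e-04     4.354
  solve Keq expr → x = -8.2554e-05; check Q = 3.5990e+05

Q₀ = 1.8405e-04; Q < K (proceeds forward)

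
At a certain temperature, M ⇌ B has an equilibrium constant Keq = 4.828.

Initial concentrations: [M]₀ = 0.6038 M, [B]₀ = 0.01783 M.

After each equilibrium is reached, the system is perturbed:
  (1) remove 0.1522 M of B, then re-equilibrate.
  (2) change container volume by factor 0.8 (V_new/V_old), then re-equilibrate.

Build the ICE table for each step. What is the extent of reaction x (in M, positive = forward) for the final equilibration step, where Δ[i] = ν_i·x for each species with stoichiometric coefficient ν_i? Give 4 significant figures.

Q₀ = 0.02953 vs Keq = 4.828 ⇒ Q<K, forward
Step 1:
                    M           B
  Initial      0.6038     0.01783
  Change      -0.4971      0.4971
  Equil        0.1067       0.515
  solve Keq expr → x = 0.4971; check Q = 4.828
Then remove 0.1522 M of B.
Step 2:
                    M           B
  Initial      0.1067      0.3628
  Change     -0.02612     0.02612
  Equil       0.08055      0.3889
  solve Keq expr → x = 0.02612; check Q = 4.828
Then change container volume by factor 0.8 (V_new/V_old).
Step 3:
                    M           B
  Initial      0.1007      0.4861
  Change            0           0
  Equil        0.1007      0.4861
  solve Keq expr → x = 0; check Q = 4.828

x = 0 M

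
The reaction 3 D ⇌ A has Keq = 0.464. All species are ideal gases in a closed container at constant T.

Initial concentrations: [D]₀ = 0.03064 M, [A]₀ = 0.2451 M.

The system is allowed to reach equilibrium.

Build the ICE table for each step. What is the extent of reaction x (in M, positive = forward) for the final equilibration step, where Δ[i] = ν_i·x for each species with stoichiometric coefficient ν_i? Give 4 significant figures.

x = -0.1708 M

Q₀ = 8521 vs Keq = 0.464 ⇒ Q>K, reverse
Step 1:
                    D           A
  Initial     0.03064      0.2451
  Change       0.5124     -0.1708
  Equil         0.543      0.0743
  solve Keq expr → x = -0.1708; check Q = 0.464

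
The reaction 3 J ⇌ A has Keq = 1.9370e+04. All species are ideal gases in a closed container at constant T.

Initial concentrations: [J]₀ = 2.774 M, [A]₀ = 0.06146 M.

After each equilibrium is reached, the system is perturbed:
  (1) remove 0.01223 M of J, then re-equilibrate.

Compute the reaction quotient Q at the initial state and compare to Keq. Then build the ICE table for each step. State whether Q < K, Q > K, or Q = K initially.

Q₀ = 0.002879 vs Keq = 1.9370e+04 ⇒ Q<K, forward
Step 1:
                  J         A
  Initial     2.774   0.06146
  Change     -2.737    0.9124
  Equil     0.03691    0.9738
  solve Keq expr → x = 0.9124; check Q = 1.9370e+04
Then remove 0.01223 M of J.
Step 2:
                  J         A
  Initial   0.02468    0.9738
  Change    0.01218  -0.00406
  Equil     0.03686    0.9698
  solve Keq expr → x = -0.00406; check Q = 1.9370e+04

Q₀ = 0.002879; Q < K (proceeds forward)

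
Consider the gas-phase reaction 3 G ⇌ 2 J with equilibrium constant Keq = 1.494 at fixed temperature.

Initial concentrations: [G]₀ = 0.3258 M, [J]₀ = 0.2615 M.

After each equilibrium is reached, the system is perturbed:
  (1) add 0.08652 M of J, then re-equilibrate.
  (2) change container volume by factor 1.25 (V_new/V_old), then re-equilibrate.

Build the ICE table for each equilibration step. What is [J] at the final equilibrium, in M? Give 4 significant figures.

Q₀ = 1.977 vs Keq = 1.494 ⇒ Q>K, reverse
Step 1:
                   G          J
  I           0.3258     0.2615
  C          0.01978   -0.01319
  E           0.3456     0.2483
  solve Keq expr → x = -0.006594; check Q = 1.494
Then add 0.08652 M of J.
Step 2:
                   G          J
  I           0.3456     0.3348
  C          0.04857   -0.03238
  E           0.3941     0.3025
  solve Keq expr → x = -0.01619; check Q = 1.494
Then change container volume by factor 1.25 (V_new/V_old).
Step 3:
                   G          J
  I           0.3153      0.242
  C          0.01495  -0.009969
  E           0.3303      0.232
  solve Keq expr → x = -0.004984; check Q = 1.494

[J]_eq = 0.232 M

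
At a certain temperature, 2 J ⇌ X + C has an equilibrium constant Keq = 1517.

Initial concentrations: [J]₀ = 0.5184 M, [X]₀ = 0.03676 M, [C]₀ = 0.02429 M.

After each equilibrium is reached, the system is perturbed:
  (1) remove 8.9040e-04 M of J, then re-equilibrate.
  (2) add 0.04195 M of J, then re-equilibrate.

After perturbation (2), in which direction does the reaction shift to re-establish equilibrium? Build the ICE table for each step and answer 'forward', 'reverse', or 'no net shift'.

Direction: forward

Q₀ = 0.003323 vs Keq = 1517 ⇒ Q<K, forward
Step 1:
                    J           X           C
  init         0.5184     0.03676     0.02429
  Δ           -0.5111      0.2555      0.2555
  eq         0.007343      0.2923      0.2798
  solve Keq expr → x = 0.2555; check Q = 1517
Then remove 8.9040e-04 M of J.
Step 2:
                    J           X           C
  init       0.006452      0.2923      0.2798
  Δ        8.7911e-04 -4.3956e-04 -4.3956e-04
  eq         0.007331      0.2918      0.2794
  solve Keq expr → x = -4.3956e-04; check Q = 1517
Then add 0.04195 M of J.
Step 3:
                    J           X           C
  init        0.04928      0.2918      0.2794
  Δ          -0.04142     0.02071     0.02071
  eq         0.007863      0.3126      0.3001
  solve Keq expr → x = 0.02071; check Q = 1517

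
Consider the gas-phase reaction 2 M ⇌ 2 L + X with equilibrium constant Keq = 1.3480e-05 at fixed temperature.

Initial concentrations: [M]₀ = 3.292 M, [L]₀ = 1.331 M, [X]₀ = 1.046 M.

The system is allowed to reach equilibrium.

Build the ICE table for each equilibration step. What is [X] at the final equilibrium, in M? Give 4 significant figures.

Q₀ = 0.171 vs Keq = 1.3480e-05 ⇒ Q>K, reverse
Step 1:
                  M         L         X
  init        3.292     1.331     1.046
  Δ           1.304    -1.304   -0.6521
  eq          4.596   0.02689    0.3939
  solve Keq expr → x = -0.6521; check Q = 1.3480e-05

[X]_eq = 0.3939 M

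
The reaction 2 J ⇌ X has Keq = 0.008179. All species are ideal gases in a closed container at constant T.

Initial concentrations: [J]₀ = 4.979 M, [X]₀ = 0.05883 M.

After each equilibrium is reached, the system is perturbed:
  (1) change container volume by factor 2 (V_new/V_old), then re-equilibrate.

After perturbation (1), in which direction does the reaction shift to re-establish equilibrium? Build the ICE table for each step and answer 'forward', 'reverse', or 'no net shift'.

Q₀ = 0.002373 vs Keq = 0.008179 ⇒ Q<K, forward
Step 1:
                    J           X
  Initial       4.979     0.05883
  Change      -0.2484      0.1242
  Equil         4.731       0.183
  solve Keq expr → x = 0.1242; check Q = 0.008179
Then change container volume by factor 2 (V_new/V_old).
Step 2:
                    J           X
  Initial       2.365     0.09152
  Change      0.08483    -0.04242
  Equil          2.45      0.0491
  solve Keq expr → x = -0.04242; check Q = 0.008179

Direction: reverse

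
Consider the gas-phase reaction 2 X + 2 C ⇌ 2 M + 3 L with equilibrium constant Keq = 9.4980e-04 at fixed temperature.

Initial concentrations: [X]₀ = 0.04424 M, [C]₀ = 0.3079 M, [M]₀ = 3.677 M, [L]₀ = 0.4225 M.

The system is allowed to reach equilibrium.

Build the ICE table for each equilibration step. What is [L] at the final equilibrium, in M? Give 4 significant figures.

[L]_eq = 0.01403 M

Q₀ = 5496 vs Keq = 9.4980e-04 ⇒ Q>K, reverse
Step 1:
                    X           C           M           L
  I           0.04424      0.3079       3.677      0.4225
  C            0.2723      0.2723     -0.2723     -0.4085
  E            0.3166      0.5802       3.405     0.01403
  solve Keq expr → x = -0.1362; check Q = 9.4980e-04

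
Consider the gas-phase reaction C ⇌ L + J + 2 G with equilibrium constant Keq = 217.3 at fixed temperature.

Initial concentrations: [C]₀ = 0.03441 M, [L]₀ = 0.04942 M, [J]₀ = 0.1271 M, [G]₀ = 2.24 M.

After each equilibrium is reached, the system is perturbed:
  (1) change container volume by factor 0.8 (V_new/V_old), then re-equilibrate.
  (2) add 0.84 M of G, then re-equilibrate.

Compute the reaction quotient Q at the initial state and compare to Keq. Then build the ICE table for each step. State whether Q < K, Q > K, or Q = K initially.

Q₀ = 0.9159; Q < K (proceeds forward)

Q₀ = 0.9159 vs Keq = 217.3 ⇒ Q<K, forward
Step 1:
                    C           L           J           G
  Initial     0.03441     0.04942      0.1271        2.24
  Change     -0.03408     0.03408     0.03408     0.06816
  Equil    3.2997e-04      0.0835      0.1612       2.308
  solve Keq expr → x = 0.03408; check Q = 217.3
Then change container volume by factor 0.8 (V_new/V_old).
Step 2:
                    C           L           J           G
  Initial  4.1246e-04      0.1044      0.2015       2.885
  Change   3.8815e-04 -3.8815e-04 -3.8815e-04 -7.7630e-04
  Equil    8.0061e-04       0.104      0.2011       2.884
  solve Keq expr → x = -3.8815e-04; check Q = 217.3
Then add 0.84 M of G.
Step 3:
                    C           L           J           G
  Initial  8.0061e-04       0.104      0.2011       3.724
  Change   5.2329e-04 -5.2329e-04 -5.2329e-04   -0.001047
  Equil      0.001324      0.1035      0.2006       3.723
  solve Keq expr → x = -5.2329e-04; check Q = 217.3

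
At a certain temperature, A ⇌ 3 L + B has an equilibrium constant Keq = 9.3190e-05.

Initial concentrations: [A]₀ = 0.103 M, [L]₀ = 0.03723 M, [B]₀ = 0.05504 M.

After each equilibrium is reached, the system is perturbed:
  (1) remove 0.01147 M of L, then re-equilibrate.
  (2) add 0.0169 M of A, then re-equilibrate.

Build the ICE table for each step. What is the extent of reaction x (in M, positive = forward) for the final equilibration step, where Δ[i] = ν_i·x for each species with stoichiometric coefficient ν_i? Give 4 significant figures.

x = 8.4661e-04 M

Q₀ = 2.7575e-05 vs Keq = 9.3190e-05 ⇒ Q<K, forward
Step 1:
                    A           L           B
  I             0.103     0.03723     0.05504
  C         -0.005331     0.01599    0.005331
  E           0.09767     0.05322     0.06037
  solve Keq expr → x = 0.005331; check Q = 9.3190e-05
Then remove 0.01147 M of L.
Step 2:
                    A           L           B
  I           0.09767     0.04175     0.06037
  C         -0.003311    0.009933    0.003311
  E           0.09436     0.05169     0.06368
  solve Keq expr → x = 0.003311; check Q = 9.3190e-05
Then add 0.0169 M of A.
Step 3:
                    A           L           B
  I            0.1113     0.05169     0.06368
  C       -8.4661e-04     0.00254  8.4661e-04
  E            0.1104     0.05423     0.06453
  solve Keq expr → x = 8.4661e-04; check Q = 9.3190e-05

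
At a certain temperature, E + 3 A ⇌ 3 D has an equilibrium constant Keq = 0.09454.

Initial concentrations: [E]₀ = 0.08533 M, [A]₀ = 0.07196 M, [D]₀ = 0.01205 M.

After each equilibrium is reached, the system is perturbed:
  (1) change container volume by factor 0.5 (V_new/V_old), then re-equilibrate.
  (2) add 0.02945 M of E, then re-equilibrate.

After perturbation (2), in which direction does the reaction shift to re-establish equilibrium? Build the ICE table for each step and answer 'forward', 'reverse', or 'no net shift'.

Direction: forward

Q₀ = 0.05503 vs Keq = 0.09454 ⇒ Q<K, forward
Step 1:
                   E          A          D
  init       0.08533    0.07196    0.01205
  Δ       -6.5145e-04  -0.001954   0.001954
  eq         0.08468    0.07001      0.014
  solve Keq expr → x = 6.5145e-04; check Q = 0.09454
Then change container volume by factor 0.5 (V_new/V_old).
Step 2:
                   E          A          D
  init        0.1694       0.14    0.02801
  Δ        -0.001904  -0.005713   0.005713
  eq          0.1675     0.1343    0.03372
  solve Keq expr → x = 0.001904; check Q = 0.09454
Then add 0.02945 M of E.
Step 3:
                   E          A          D
  init        0.1969     0.1343    0.03372
  Δ       -4.8541e-04  -0.001456   0.001456
  eq          0.1964     0.1328    0.03518
  solve Keq expr → x = 4.8541e-04; check Q = 0.09454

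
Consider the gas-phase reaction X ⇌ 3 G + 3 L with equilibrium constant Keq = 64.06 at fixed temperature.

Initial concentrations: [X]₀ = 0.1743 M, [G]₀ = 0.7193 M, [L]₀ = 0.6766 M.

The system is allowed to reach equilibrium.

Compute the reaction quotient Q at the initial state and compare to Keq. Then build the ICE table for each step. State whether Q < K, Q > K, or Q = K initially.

Q₀ = 0.6613; Q < K (proceeds forward)

Q₀ = 0.6613 vs Keq = 64.06 ⇒ Q<K, forward
Step 1:
                    X           G           L
  Initial      0.1743      0.7193      0.6766
  Change      -0.1426      0.4277      0.4277
  Equil       0.03173       1.147       1.104
  solve Keq expr → x = 0.1426; check Q = 64.06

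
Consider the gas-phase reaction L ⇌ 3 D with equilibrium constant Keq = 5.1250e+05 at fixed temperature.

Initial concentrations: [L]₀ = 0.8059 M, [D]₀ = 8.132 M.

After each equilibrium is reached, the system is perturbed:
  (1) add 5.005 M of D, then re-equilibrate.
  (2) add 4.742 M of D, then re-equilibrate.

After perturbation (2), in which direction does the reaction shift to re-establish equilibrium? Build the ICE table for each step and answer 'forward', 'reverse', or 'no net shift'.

Direction: reverse

Q₀ = 667.3 vs Keq = 5.1250e+05 ⇒ Q<K, forward
Step 1:
                  L         D
  I          0.8059     8.132
  C         -0.8036     2.411
  E        0.002287     10.54
  solve Keq expr → x = 0.8036; check Q = 5.1250e+05
Then add 5.005 M of D.
Step 2:
                  L         D
  I        0.002287     15.55
  C        0.005026  -0.01508
  E        0.007312     15.53
  solve Keq expr → x = -0.005026; check Q = 5.1250e+05
Then add 4.742 M of D.
Step 3:
                  L         D
  I        0.007312     20.27
  C        0.008886  -0.02666
  E          0.0162     20.25
  solve Keq expr → x = -0.008886; check Q = 5.1250e+05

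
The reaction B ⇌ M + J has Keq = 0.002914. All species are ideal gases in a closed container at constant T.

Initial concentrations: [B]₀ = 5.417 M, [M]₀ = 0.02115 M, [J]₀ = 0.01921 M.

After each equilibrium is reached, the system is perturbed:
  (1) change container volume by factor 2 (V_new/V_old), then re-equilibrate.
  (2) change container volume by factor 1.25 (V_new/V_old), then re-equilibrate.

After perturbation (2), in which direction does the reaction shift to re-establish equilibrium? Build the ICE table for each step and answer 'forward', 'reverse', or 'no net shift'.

Q₀ = 7.5003e-05 vs Keq = 0.002914 ⇒ Q<K, forward
Step 1:
                  B         M         J
  init        5.417   0.02115   0.01921
  Δ         -0.1042    0.1042    0.1042
  eq          5.313    0.1254    0.1235
  solve Keq expr → x = 0.1042; check Q = 0.002914
Then change container volume by factor 2 (V_new/V_old).
Step 2:
                  B         M         J
  init        2.656    0.0627   0.06173
  Δ        -0.02535   0.02535   0.02535
  eq          2.631   0.08805   0.08708
  solve Keq expr → x = 0.02535; check Q = 0.002914
Then change container volume by factor 1.25 (V_new/V_old).
Step 3:
                  B         M         J
  init        2.105   0.07044   0.06966
  Δ       -0.008117  0.008117  0.008117
  eq          2.097   0.07855   0.07778
  solve Keq expr → x = 0.008117; check Q = 0.002914

Direction: forward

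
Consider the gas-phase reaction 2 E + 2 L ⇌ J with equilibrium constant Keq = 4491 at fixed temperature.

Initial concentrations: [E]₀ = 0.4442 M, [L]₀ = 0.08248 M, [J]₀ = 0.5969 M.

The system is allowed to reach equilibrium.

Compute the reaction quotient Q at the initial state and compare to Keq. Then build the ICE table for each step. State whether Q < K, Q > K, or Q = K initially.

Q₀ = 444.7; Q < K (proceeds forward)

Q₀ = 444.7 vs Keq = 4491 ⇒ Q<K, forward
Step 1:
                  E         L         J
  init       0.4442   0.08248    0.5969
  Δ        -0.05241  -0.05241   0.02621
  eq         0.3918   0.03007    0.6231
  solve Keq expr → x = 0.02621; check Q = 4491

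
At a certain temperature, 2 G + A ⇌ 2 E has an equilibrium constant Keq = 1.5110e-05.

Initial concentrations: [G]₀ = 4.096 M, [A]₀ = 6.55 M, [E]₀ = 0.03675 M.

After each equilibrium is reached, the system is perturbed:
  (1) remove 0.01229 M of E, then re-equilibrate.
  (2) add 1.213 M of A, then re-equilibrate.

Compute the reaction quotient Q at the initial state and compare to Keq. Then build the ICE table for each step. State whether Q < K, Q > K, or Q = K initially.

Q₀ = 1.2290e-05; Q < K (proceeds forward)

Q₀ = 1.2290e-05 vs Keq = 1.5110e-05 ⇒ Q<K, forward
Step 1:
                  G         A         E
  I           4.096      6.55   0.03675
  C       -0.003953 -0.001977  0.003953
  E           4.092     6.548    0.0407
  solve Keq expr → x = 0.001977; check Q = 1.5110e-05
Then remove 0.01229 M of E.
Step 2:
                  G         A         E
  I           4.092     6.548   0.02841
  C        -0.01215 -0.006075   0.01215
  E            4.08     6.542   0.04056
  solve Keq expr → x = 0.006075; check Q = 1.5110e-05
Then add 1.213 M of A.
Step 3:
                  G         A         E
  I            4.08     7.755   0.04056
  C       -0.003557 -0.001779  0.003557
  E           4.076     7.753   0.04412
  solve Keq expr → x = 0.001779; check Q = 1.5110e-05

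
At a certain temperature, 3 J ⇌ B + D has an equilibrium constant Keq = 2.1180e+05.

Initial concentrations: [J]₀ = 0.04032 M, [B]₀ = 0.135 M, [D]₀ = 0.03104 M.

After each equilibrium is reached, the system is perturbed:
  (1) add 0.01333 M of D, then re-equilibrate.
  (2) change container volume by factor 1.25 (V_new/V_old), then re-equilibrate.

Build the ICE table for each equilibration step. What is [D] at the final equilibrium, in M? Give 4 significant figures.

Q₀ = 63.93 vs Keq = 2.1180e+05 ⇒ Q<K, forward
Step 1:
                    J           B           D
  Initial     0.04032       0.135     0.03104
  Change      -0.0372      0.0124      0.0124
  Equil      0.003115      0.1474     0.04344
  solve Keq expr → x = 0.0124; check Q = 2.1180e+05
Then add 0.01333 M of D.
Step 2:
                    J           B           D
  Initial    0.003115      0.1474     0.05677
  Change   2.8801e-04 -9.6004e-05 -9.6004e-05
  Equil      0.003403      0.1473     0.05668
  solve Keq expr → x = -9.6004e-05; check Q = 2.1180e+05
Then change container volume by factor 1.25 (V_new/V_old).
Step 3:
                    J           B           D
  Initial    0.002723      0.1178     0.04534
  Change   2.0816e-04 -6.9387e-05 -6.9387e-05
  Equil      0.002931      0.1178     0.04527
  solve Keq expr → x = -6.9387e-05; check Q = 2.1180e+05

[D]_eq = 0.04527 M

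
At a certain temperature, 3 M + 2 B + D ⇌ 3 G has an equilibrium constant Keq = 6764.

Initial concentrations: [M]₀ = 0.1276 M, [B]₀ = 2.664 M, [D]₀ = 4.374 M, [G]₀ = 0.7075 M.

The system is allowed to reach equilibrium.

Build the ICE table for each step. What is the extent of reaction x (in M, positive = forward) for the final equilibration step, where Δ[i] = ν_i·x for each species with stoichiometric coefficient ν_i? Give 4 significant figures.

x = 0.03783 M

Q₀ = 5.491 vs Keq = 6764 ⇒ Q<K, forward
Step 1:
                    M           B           D           G
  init         0.1276       2.664       4.374      0.7075
  Δ           -0.1135    -0.07565    -0.03783      0.1135
  eq          0.01412       2.588       4.336       0.821
  solve Keq expr → x = 0.03783; check Q = 6764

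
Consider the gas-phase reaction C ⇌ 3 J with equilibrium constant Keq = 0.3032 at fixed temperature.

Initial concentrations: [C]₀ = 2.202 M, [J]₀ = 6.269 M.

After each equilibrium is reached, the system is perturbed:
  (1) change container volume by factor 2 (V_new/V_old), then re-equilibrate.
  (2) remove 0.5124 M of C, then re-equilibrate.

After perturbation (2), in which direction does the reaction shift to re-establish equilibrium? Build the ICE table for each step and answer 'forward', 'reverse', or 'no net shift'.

Q₀ = 111.9 vs Keq = 0.3032 ⇒ Q>K, reverse
Step 1:
                   C          J
  Initial      2.202      6.269
  Change       1.736     -5.208
  Equil        3.938      1.061
  solve Keq expr → x = -1.736; check Q = 0.3032
Then change container volume by factor 2 (V_new/V_old).
Step 2:
                   C          J
  Initial      1.969     0.5304
  Change    -0.09907     0.2972
  Equil         1.87     0.8277
  solve Keq expr → x = 0.09907; check Q = 0.3032
Then remove 0.5124 M of C.
Step 3:
                   C          J
  Initial      1.358     0.8277
  Change     0.02634   -0.07902
  Equil        1.384     0.7486
  solve Keq expr → x = -0.02634; check Q = 0.3032

Direction: reverse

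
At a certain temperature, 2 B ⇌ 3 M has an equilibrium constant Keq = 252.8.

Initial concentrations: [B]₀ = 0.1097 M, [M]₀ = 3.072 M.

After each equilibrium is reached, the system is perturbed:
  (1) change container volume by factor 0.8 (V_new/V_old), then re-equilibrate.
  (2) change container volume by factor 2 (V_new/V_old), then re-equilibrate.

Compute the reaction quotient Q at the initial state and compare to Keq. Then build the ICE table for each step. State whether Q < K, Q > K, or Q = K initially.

Q₀ = 2409 vs Keq = 252.8 ⇒ Q>K, reverse
Step 1:
                  B         M
  Initial    0.1097     3.072
  Change     0.1843   -0.2764
  Equil       0.294     2.796
  solve Keq expr → x = -0.09214; check Q = 252.8
Then change container volume by factor 0.8 (V_new/V_old).
Step 2:
                  B         M
  Initial    0.3675     3.494
  Change    0.03433  -0.05149
  Equil      0.4018     3.443
  solve Keq expr → x = -0.01716; check Q = 252.8
Then change container volume by factor 2 (V_new/V_old).
Step 3:
                  B         M
  Initial    0.2009     1.721
  Change   -0.04955   0.07432
  Equil      0.1514     1.796
  solve Keq expr → x = 0.02477; check Q = 252.8

Q₀ = 2409; Q > K (proceeds reverse)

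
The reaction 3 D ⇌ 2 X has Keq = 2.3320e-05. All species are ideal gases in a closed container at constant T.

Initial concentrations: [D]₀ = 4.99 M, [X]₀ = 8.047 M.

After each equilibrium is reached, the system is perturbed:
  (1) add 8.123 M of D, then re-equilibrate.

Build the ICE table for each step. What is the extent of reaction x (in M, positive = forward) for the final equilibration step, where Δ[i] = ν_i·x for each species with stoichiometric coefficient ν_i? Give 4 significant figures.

x = 0.1266 M

Q₀ = 0.5212 vs Keq = 2.3320e-05 ⇒ Q>K, reverse
Step 1:
                    D           X
  I              4.99       8.047
  C             11.58      -7.721
  E             16.57      0.3258
  solve Keq expr → x = -3.861; check Q = 2.3320e-05
Then add 8.123 M of D.
Step 2:
                    D           X
  I             24.69      0.3258
  C           -0.3798      0.2532
  E             24.32       0.579
  solve Keq expr → x = 0.1266; check Q = 2.3320e-05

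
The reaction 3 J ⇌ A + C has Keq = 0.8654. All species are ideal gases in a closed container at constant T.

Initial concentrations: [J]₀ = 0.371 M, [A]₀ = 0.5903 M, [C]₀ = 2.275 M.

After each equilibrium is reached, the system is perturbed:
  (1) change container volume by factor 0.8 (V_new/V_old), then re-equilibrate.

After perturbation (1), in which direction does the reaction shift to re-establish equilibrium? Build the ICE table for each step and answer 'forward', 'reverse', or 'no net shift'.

Direction: forward

Q₀ = 26.3 vs Keq = 0.8654 ⇒ Q>K, reverse
Step 1:
                    J           A           C
  Initial       0.371      0.5903       2.275
  Change       0.6054     -0.2018     -0.2018
  Equil        0.9764      0.3885       2.073
  solve Keq expr → x = -0.2018; check Q = 0.8654
Then change container volume by factor 0.8 (V_new/V_old).
Step 2:
                    J           A           C
  Initial        1.22      0.4856       2.592
  Change     -0.06706     0.02235     0.02235
  Equil         1.153       0.508       2.614
  solve Keq expr → x = 0.02235; check Q = 0.8654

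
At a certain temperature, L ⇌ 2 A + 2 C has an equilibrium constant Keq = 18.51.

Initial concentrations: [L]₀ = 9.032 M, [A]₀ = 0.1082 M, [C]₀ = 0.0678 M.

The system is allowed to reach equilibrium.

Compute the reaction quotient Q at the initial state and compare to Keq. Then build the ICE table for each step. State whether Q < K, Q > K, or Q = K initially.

Q₀ = 5.9584e-06; Q < K (proceeds forward)

Q₀ = 5.9584e-06 vs Keq = 18.51 ⇒ Q<K, forward
Step 1:
                  L         A         C
  init        9.032    0.1082    0.0678
  Δ          -1.665     3.329     3.329
  eq          7.367     3.438     3.397
  solve Keq expr → x = 1.665; check Q = 18.51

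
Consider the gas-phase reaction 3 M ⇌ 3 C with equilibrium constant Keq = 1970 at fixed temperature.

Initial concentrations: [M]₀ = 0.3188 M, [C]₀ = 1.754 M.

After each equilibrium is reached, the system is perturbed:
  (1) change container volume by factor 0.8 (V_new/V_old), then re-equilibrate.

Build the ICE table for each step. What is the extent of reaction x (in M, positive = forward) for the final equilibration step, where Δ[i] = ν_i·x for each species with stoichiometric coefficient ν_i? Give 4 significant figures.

x = 0 M

Q₀ = 166.5 vs Keq = 1970 ⇒ Q<K, forward
Step 1:
                   M          C
  Initial     0.3188      1.754
  Change     -0.1657     0.1657
  Equil       0.1531       1.92
  solve Keq expr → x = 0.05522; check Q = 1970
Then change container volume by factor 0.8 (V_new/V_old).
Step 2:
                   M          C
  Initial     0.1914        2.4
  Change           0          0
  Equil       0.1914        2.4
  solve Keq expr → x = 0; check Q = 1970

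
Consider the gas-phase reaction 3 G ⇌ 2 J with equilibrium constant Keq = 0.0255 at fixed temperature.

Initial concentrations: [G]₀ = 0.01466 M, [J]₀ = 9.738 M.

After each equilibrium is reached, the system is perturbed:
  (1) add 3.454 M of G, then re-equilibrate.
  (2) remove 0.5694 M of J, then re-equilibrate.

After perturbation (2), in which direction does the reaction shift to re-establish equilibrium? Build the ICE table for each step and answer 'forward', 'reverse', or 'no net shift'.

Direction: forward

Q₀ = 3.0098e+07 vs Keq = 0.0255 ⇒ Q>K, reverse
Step 1:
                   G          J
  Initial    0.01466      9.738
  Change       8.576     -5.717
  Equil        8.591      4.021
  solve Keq expr → x = -2.859; check Q = 0.0255
Then add 3.454 M of G.
Step 2:
                   G          J
  Initial      12.04      4.021
  Change      -1.811      1.207
  Equil        10.23      5.228
  solve Keq expr → x = 0.6036; check Q = 0.0255
Then remove 0.5694 M of J.
Step 3:
                   G          J
  Initial      10.23      4.658
  Change     -0.3995     0.2663
  Equil        9.834      4.925
  solve Keq expr → x = 0.1332; check Q = 0.0255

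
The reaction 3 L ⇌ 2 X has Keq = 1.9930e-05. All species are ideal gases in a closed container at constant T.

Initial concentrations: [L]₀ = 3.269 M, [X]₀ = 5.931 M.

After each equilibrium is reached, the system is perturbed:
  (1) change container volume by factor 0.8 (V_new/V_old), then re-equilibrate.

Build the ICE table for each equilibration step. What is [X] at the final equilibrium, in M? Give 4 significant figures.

[X]_eq = 0.2548 M

Q₀ = 1.007 vs Keq = 1.9930e-05 ⇒ Q>K, reverse
Step 1:
                   L          X
  Initial      3.269      5.931
  Change       8.622     -5.748
  Equil        11.89     0.1831
  solve Keq expr → x = -2.874; check Q = 1.9930e-05
Then change container volume by factor 0.8 (V_new/V_old).
Step 2:
                   L          X
  Initial      14.86     0.2288
  Change      -0.039      0.026
  Equil        14.82     0.2548
  solve Keq expr → x = 0.013; check Q = 1.9930e-05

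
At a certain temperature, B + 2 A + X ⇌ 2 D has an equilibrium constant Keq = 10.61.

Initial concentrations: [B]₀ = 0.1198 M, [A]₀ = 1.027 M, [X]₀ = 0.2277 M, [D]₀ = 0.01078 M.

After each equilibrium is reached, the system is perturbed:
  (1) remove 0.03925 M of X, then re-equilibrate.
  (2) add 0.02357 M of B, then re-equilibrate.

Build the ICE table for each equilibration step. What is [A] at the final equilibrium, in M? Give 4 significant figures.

Q₀ = 0.004039 vs Keq = 10.61 ⇒ Q<K, forward
Step 1:
                  B         A         X         D
  init       0.1198     1.027    0.2277   0.01078
  Δ        -0.08766   -0.1753  -0.08766    0.1753
  eq        0.03214    0.8517      0.14    0.1861
  solve Keq expr → x = 0.08766; check Q = 10.61
Then remove 0.03925 M of X.
Step 2:
                  B         A         X         D
  init      0.03214    0.8517    0.1008    0.1861
  Δ        0.005032   0.01006  0.005032  -0.01006
  eq        0.03717    0.8617    0.1058     0.176
  solve Keq expr → x = -0.005032; check Q = 10.61
Then add 0.02357 M of B.
Step 3:
                  B         A         X         D
  init      0.06074    0.8617    0.1058     0.176
  Δ       -0.009089  -0.01818 -0.009089   0.01818
  eq        0.05165    0.8436   0.09673    0.1942
  solve Keq expr → x = 0.009089; check Q = 10.61

[A]_eq = 0.8436 M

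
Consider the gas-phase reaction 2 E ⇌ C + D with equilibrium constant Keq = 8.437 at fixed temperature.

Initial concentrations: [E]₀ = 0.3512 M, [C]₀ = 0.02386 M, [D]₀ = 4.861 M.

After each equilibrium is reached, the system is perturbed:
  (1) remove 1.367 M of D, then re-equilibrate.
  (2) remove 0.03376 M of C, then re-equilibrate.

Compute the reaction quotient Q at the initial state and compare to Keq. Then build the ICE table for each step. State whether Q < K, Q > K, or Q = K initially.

Q₀ = 0.9403 vs Keq = 8.437 ⇒ Q<K, forward
Step 1:
                   E          C          D
  I           0.3512    0.02386      4.861
  C           -0.126    0.06301    0.06301
  E           0.2252    0.08687      4.924
  solve Keq expr → x = 0.06301; check Q = 8.437
Then remove 1.367 M of D.
Step 2:
                   E          C          D
  I           0.2252    0.08687      3.557
  C         -0.02182    0.01091    0.01091
  E           0.2034    0.09778      3.568
  solve Keq expr → x = 0.01091; check Q = 8.437
Then remove 0.03376 M of C.
Step 3:
                   E          C          D
  I           0.2034    0.06402      3.568
  C         -0.02384    0.01192    0.01192
  E           0.1795    0.07595       3.58
  solve Keq expr → x = 0.01192; check Q = 8.437

Q₀ = 0.9403; Q < K (proceeds forward)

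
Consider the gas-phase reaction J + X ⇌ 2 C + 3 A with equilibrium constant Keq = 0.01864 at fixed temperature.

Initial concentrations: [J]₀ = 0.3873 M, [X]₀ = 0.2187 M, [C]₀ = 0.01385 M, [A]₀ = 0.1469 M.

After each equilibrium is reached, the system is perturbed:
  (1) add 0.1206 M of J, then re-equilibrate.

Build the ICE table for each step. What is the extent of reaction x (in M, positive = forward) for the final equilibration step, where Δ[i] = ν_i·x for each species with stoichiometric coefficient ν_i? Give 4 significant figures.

x = 0.005274 M

Q₀ = 7.1791e-06 vs Keq = 0.01864 ⇒ Q<K, forward
Step 1:
                    J           X           C           A
  I            0.3873      0.2187     0.01385      0.1469
  C          -0.06674    -0.06674      0.1335      0.2002
  E            0.3206       0.152      0.1473      0.3471
  solve Keq expr → x = 0.06674; check Q = 0.01864
Then add 0.1206 M of J.
Step 2:
                    J           X           C           A
  I            0.4412       0.152      0.1473      0.3471
  C         -0.005274   -0.005274     0.01055     0.01582
  E            0.4359      0.1467      0.1579      0.3629
  solve Keq expr → x = 0.005274; check Q = 0.01864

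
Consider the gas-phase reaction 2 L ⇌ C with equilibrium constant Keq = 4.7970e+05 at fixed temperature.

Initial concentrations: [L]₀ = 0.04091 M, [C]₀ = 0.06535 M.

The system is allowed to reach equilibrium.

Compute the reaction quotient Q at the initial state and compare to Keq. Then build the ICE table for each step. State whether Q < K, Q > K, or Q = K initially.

Q₀ = 39.05 vs Keq = 4.7970e+05 ⇒ Q<K, forward
Step 1:
                  L         C
  Initial   0.04091   0.06535
  Change   -0.04049   0.02024
  Equil   4.2241e-04   0.08559
  solve Keq expr → x = 0.02024; check Q = 4.7970e+05

Q₀ = 39.05; Q < K (proceeds forward)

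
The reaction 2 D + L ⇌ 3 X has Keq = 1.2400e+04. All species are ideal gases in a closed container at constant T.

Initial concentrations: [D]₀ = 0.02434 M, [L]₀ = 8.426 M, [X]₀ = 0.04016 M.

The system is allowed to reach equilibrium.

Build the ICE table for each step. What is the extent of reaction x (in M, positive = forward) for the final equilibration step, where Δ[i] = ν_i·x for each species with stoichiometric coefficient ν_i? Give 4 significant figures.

x = 0.01214 M

Q₀ = 0.01298 vs Keq = 1.2400e+04 ⇒ Q<K, forward
Step 1:
                   D          L          X
  I          0.02434      8.426    0.04016
  C         -0.02427   -0.01214    0.03641
  E       6.5598e-05      8.414    0.07657
  solve Keq expr → x = 0.01214; check Q = 1.2400e+04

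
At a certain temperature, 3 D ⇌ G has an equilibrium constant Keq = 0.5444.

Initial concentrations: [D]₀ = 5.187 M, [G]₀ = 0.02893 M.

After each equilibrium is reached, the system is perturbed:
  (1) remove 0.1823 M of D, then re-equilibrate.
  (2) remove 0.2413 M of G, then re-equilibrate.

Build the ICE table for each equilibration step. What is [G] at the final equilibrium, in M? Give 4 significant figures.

[G]_eq = 1.042 M

Q₀ = 2.0730e-04 vs Keq = 0.5444 ⇒ Q<K, forward
Step 1:
                  D         G
  init        5.187   0.02893
  Δ          -3.847     1.282
  eq           1.34     1.311
  solve Keq expr → x = 1.282; check Q = 0.5444
Then remove 0.1823 M of D.
Step 2:
                  D         G
  init        1.158     1.311
  Δ          0.1635  -0.05449
  eq          1.322     1.257
  solve Keq expr → x = -0.05449; check Q = 0.5444
Then remove 0.2413 M of G.
Step 3:
                  D         G
  init        1.322     1.015
  Δ        -0.07999   0.02666
  eq          1.242     1.042
  solve Keq expr → x = 0.02666; check Q = 0.5444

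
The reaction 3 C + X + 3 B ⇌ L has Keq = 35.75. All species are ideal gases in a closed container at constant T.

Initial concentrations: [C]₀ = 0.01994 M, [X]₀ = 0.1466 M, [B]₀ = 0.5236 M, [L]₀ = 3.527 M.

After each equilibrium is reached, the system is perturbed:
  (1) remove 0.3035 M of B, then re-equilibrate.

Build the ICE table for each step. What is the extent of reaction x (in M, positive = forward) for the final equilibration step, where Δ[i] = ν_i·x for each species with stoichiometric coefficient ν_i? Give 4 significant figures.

x = -0.03504 M

Q₀ = 2.1140e+07 vs Keq = 35.75 ⇒ Q>K, reverse
Step 1:
                    C           X           B           L
  init        0.01994      0.1466      0.5236       3.527
  Δ            0.5736      0.1912      0.5736     -0.1912
  eq           0.5936      0.3378       1.097       3.336
  solve Keq expr → x = -0.1912; check Q = 35.75
Then remove 0.3035 M of B.
Step 2:
                    C           X           B           L
  init         0.5936      0.3378      0.7937       3.336
  Δ            0.1051     0.03504      0.1051    -0.03504
  eq           0.6987      0.3728      0.8988       3.301
  solve Keq expr → x = -0.03504; check Q = 35.75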